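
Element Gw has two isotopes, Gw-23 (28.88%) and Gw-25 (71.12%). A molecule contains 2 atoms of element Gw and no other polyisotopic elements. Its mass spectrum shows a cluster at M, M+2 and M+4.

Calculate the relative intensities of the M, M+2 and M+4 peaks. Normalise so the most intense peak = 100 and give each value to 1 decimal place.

16.5 : 81.2 : 100.0

Expanding (0.2888 + 0.7112)^2:
P(M) = 0.2888^2 = 0.083405
P(M+2) = 2 × 0.2888^1 × 0.7112^1 = 0.410789
P(M+4) = 0.7112^2 = 0.505805
The M+4 peak is largest (0.505805); scaling to 100 gives 16.5 : 81.2 : 100.0.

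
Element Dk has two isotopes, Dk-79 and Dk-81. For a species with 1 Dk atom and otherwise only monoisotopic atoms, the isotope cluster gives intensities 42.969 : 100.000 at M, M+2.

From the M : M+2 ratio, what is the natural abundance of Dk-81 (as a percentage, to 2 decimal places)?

Write p for the Dk-79 fraction. I(M+2)/I(M) = [C(1,1)·p^0·(1−p)] / p^1 = 1·(1−p)/p = 100.000/42.969 = 2.3273
(1−p)/p = 2.3273/1 = 2.3273  ⇒  p = 1/(1 + 2.3273) = 0.3005
Dk-79: 30.05%, Dk-81: 69.95%.

69.95%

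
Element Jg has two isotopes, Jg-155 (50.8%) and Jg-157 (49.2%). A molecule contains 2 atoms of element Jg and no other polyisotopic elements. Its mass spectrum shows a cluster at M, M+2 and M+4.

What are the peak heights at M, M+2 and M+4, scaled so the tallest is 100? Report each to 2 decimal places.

51.63 : 100.00 : 48.43

Expanding (0.508 + 0.492)^2:
P(M) = 0.508^2 = 0.258064
P(M+2) = 2 × 0.508^1 × 0.492^1 = 0.499872
P(M+4) = 0.492^2 = 0.242064
The M+2 peak is largest (0.499872); scaling to 100 gives 51.63 : 100.00 : 48.43.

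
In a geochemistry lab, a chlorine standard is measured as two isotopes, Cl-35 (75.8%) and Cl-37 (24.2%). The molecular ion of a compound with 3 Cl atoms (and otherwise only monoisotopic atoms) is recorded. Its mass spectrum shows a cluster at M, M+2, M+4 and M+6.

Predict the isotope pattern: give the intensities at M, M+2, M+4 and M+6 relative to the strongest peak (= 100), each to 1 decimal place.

100.0 : 95.8 : 30.6 : 3.3

The 3 Cl atoms are independent, so intensities follow the terms of (0.758 + 0.242)^3.
P(M) = 0.758^3 = 0.435520
P(M+2) = 3 × 0.758^2 × 0.242^1 = 0.417133
P(M+4) = 3 × 0.758^1 × 0.242^2 = 0.133175
P(M+6) = 0.242^3 = 0.014172
The M peak is largest (0.435520); scaling to 100 gives 100.0 : 95.8 : 30.6 : 3.3.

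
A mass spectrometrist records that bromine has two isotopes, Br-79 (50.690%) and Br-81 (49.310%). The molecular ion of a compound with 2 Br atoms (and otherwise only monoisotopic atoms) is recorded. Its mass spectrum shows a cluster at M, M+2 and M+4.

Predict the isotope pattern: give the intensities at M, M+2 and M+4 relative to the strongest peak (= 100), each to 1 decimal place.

51.4 : 100.0 : 48.6

The 2 Br atoms are independent, so intensities follow the terms of (0.50690 + 0.49310)^2.
P(M) = 0.50690^2 = 0.256948
P(M+2) = 2 × 0.50690^1 × 0.49310^1 = 0.499905
P(M+4) = 0.49310^2 = 0.243148
The M+2 peak is largest (0.499905); scaling to 100 gives 51.4 : 100.0 : 48.6.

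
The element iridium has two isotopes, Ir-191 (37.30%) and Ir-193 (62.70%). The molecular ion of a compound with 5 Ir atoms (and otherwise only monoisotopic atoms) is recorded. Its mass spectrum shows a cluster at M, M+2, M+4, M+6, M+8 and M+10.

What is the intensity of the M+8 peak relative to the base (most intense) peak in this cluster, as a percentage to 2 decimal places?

84.05%

(0.3730 + 0.6270)^5 gives M 0.0072, M+2 0.0607, M+4 0.2040, M+6 0.3429, M+8 0.2882, M+10 0.0969; the largest is M+6.
P(M+6) = C(5,3) × 0.3730^2 × 0.6270^3 = 10 × 0.139129 × 0.24649188 = 0.342942 (base)
P(M+8) = C(5,4) × 0.3730^1 × 0.6270^4 = 5 × 0.3730 × 0.15455041 = 0.288237
Relative intensity = 0.288237 / 0.342942 × 100 = 84.05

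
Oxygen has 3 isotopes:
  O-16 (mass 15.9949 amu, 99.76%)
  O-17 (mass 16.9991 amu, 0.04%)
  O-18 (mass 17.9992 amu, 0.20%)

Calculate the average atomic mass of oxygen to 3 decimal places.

The abundance-weighted mean is 0.9976 × 15.9949 + 0.0004 × 16.9991 + 0.0020 × 17.9992
= 15.95651 + 0.00680 + 0.03600 = 15.99931 amu

15.999 amu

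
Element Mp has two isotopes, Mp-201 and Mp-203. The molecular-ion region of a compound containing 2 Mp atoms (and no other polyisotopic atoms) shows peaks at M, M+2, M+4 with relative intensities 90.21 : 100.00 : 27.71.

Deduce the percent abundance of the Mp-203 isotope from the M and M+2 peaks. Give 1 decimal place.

35.7%

Let p = fractional abundance of Mp-201. I(M+2)/I(M) = [C(2,1)·p^1·(1−p)] / p^2 = 2·(1−p)/p = 100.00/90.21 = 1.1085
(1−p)/p = 1.1085/2 = 0.5543  ⇒  p = 1/(1 + 0.5543) = 0.6434
Mp-201: 64.3%, Mp-203: 35.7%.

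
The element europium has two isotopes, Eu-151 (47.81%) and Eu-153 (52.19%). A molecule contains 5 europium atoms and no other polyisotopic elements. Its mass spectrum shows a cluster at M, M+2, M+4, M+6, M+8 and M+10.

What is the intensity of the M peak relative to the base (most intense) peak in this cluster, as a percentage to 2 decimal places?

7.69%

Binomial terms of (0.4781 + 0.5219)^5: M 0.0250, M+2 0.1363, M+4 0.2977, M+6 0.3249, M+8 0.1774, M+10 0.0387 → M+6 is the base peak.
P(M+6) = C(5,3) × 0.4781^2 × 0.5219^3 = 10 × 0.22857961 × 0.14215492 = 0.324937 (base)
P(M) = C(5,0) × 0.4781^5 × 0.5219^0 = 1 × 0.02498007 × 1.0000 = 0.024980
Relative intensity = 0.024980 / 0.324937 × 100 = 7.69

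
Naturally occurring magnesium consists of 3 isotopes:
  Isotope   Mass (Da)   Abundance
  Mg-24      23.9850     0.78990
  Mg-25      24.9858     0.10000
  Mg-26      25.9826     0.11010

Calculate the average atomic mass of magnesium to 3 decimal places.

Average mass = Σ (abundance × isotope mass) = 0.78990 × 23.9850 + 0.10000 × 24.9858 + 0.11010 × 25.9826
= 18.94575 + 2.49858 + 2.86068 = 24.30501 Da

24.305 Da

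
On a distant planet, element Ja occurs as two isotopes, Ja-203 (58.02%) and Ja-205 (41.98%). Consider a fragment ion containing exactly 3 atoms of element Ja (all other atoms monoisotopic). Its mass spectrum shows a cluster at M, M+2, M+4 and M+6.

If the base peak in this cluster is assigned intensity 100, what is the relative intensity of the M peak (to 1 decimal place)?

(0.5802 + 0.4198)^3 gives M 0.1953, M+2 0.4240, M+4 0.3067, M+6 0.0740; the largest is M+2.
P(M+2) = C(3,1) × 0.5802^2 × 0.4198^1 = 3 × 0.33663204 × 0.4198 = 0.423954 (base)
P(M) = C(3,0) × 0.5802^3 × 0.4198^0 = 1 × 0.19531391 × 1.0000 = 0.195314
Relative intensity = 0.195314 / 0.423954 × 100 = 46.1

46.1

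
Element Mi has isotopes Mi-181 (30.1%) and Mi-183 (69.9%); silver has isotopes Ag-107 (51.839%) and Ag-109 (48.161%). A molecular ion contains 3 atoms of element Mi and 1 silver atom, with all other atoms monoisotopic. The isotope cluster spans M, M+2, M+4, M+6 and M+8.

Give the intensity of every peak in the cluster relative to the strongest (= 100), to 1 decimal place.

3.6 : 28.7 : 82.2 : 100.0 : 42.2

Element Mi pattern (n=3): 0.0272709 : 0.1899903 : 0.4412067 : 0.3415321
Silver pattern (n=1): 0.51839 : 0.48161
Convolve the two distributions (both contribute in 2-u steps):
  M: 0.0272709×0.51839 = 0.014137
  M+2: 0.0272709×0.48161 + 0.1899903×0.51839 = 0.111623
  M+4: 0.1899903×0.48161 + 0.4412067×0.51839 = 0.320218
  M+6: 0.4412067×0.48161 + 0.3415321×0.51839 = 0.389536
  M+8: 0.3415321×0.48161 = 0.164485
Scale to base peak (0.389536) = 100: 3.6 : 28.7 : 82.2 : 100.0 : 42.2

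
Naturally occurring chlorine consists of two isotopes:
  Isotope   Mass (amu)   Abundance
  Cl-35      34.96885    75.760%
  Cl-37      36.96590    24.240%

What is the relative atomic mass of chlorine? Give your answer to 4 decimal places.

Ar = Σ fᵢ·mᵢ = 0.75760 × 34.96885 + 0.24240 × 36.96590
= 26.492401 + 8.960534 = 35.452935 amu

35.4529 amu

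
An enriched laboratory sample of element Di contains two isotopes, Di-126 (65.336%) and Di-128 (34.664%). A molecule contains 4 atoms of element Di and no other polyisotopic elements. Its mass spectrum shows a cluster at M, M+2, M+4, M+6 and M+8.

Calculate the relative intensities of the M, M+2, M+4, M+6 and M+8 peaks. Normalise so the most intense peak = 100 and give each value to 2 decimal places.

Expanding (0.65336 + 0.34664)^4:
P(M) = 0.65336^4 = 0.182226
P(M+2) = 4 × 0.65336^3 × 0.34664^1 = 0.386720
P(M+4) = 6 × 0.65336^2 × 0.34664^2 = 0.307761
P(M+6) = 4 × 0.65336^1 × 0.34664^3 = 0.108855
P(M+8) = 0.34664^4 = 0.014438
The M+2 peak is largest (0.386720); scaling to 100 gives 47.12 : 100.00 : 79.58 : 28.15 : 3.73.

47.12 : 100.00 : 79.58 : 28.15 : 3.73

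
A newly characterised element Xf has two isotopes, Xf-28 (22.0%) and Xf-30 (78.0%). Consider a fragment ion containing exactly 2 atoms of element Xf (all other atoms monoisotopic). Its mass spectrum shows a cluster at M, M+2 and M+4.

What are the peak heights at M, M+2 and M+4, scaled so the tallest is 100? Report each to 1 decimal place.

Each Xf atom is independently Xf-28 (p = 0.220) or Xf-30 (q = 0.780); the cluster is the binomial expansion (p + q)^2.
P(M) = 0.220^2 = 0.048400
P(M+2) = 2 × 0.220^1 × 0.780^1 = 0.343200
P(M+4) = 0.780^2 = 0.608400
The M+4 peak is largest (0.608400); scaling to 100 gives 8.0 : 56.4 : 100.0.

8.0 : 56.4 : 100.0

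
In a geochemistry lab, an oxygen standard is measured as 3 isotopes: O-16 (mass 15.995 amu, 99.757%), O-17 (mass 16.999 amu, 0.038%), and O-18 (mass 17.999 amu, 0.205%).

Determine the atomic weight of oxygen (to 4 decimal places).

15.9995 amu

Weight each isotope mass by its fractional abundance: 0.99757 × 15.995 + 0.00038 × 16.999 + 0.00205 × 17.999
= 15.95613 + 0.00646 + 0.03690 = 15.99949 amu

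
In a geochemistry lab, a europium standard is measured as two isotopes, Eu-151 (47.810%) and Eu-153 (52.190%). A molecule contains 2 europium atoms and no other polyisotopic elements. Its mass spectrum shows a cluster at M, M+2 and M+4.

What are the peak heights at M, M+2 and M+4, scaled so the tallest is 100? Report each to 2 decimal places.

Expanding (0.47810 + 0.52190)^2:
P(M) = 0.47810^2 = 0.228580
P(M+2) = 2 × 0.47810^1 × 0.52190^1 = 0.499041
P(M+4) = 0.52190^2 = 0.272380
The M+2 peak is largest (0.499041); scaling to 100 gives 45.80 : 100.00 : 54.58.

45.80 : 100.00 : 54.58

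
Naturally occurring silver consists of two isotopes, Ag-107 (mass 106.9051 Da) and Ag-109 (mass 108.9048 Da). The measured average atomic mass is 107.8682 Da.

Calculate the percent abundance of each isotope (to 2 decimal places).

Let x be the fractional abundance of Ag-107; then Ag-109 has abundance 1 − x.
106.9051·x + 108.9048·(1 − x) = 107.8682
(106.9051 − 108.9048)·x = 107.8682 − 108.9048
x = -1.0366 / -1.9997 = 0.51838 → 51.84% Ag-107, 48.16% Ag-109.

Ag-107: 51.84%, Ag-109: 48.16%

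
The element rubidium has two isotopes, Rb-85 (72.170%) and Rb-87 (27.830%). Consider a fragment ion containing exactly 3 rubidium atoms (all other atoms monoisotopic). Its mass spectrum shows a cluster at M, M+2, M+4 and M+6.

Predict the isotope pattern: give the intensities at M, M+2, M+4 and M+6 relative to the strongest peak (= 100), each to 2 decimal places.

86.44 : 100.00 : 38.56 : 4.96

Each Rb atom is independently Rb-85 (p = 0.72170) or Rb-87 (q = 0.27830); the cluster is the binomial expansion (p + q)^3.
P(M) = 0.72170^3 = 0.375898
P(M+2) = 3 × 0.72170^2 × 0.27830^1 = 0.434858
P(M+4) = 3 × 0.72170^1 × 0.27830^2 = 0.167689
P(M+6) = 0.27830^3 = 0.021555
The M+2 peak is largest (0.434858); scaling to 100 gives 86.44 : 100.00 : 38.56 : 4.96.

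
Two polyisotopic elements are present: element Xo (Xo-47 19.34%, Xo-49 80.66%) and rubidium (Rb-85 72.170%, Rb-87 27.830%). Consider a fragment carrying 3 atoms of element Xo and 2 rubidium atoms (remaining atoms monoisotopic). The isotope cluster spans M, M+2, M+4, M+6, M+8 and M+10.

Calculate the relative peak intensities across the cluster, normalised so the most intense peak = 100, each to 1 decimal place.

Element Xo pattern (n=3): 0.00723385 : 0.09050913 : 0.37748019 : 0.52477683
Rubidium pattern (n=2): 0.52085089 : 0.40169822 : 0.07745089
Convolve the two distributions (both contribute in 2-u steps):
  M: 0.00723385×0.52085089 = 0.003768
  M+2: 0.00723385×0.40169822 + 0.09050913×0.52085089 = 0.050048
  M+4: 0.00723385×0.07745089 + 0.09050913×0.40169822 + 0.37748019×0.52085089 = 0.233529
  M+6: 0.09050913×0.07745089 + 0.37748019×0.40169822 + 0.52477683×0.52085089 = 0.431974
  M+8: 0.37748019×0.07745089 + 0.52477683×0.40169822 = 0.240038
  M+10: 0.52477683×0.07745089 = 0.040644
Scale to base peak (0.431974) = 100: 0.9 : 11.6 : 54.1 : 100.0 : 55.6 : 9.4

0.9 : 11.6 : 54.1 : 100.0 : 55.6 : 9.4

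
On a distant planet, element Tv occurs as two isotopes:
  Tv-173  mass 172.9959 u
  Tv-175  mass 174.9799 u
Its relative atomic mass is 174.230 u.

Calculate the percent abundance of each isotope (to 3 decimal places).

Let x be the fractional abundance of Tv-173; then Tv-175 has abundance 1 − x.
172.9959·x + 174.9799·(1 − x) = 174.230
(172.9959 − 174.9799)·x = 174.230 − 174.9799
x = -0.7499 / -1.9840 = 0.37797 → 37.797% Tv-173, 62.203% Tv-175.

Tv-173: 37.797%, Tv-175: 62.203%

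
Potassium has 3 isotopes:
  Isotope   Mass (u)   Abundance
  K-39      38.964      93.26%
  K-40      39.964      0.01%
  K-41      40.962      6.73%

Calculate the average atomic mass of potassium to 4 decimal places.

39.0986 u

The abundance-weighted mean is 0.9326 × 38.964 + 0.0001 × 39.964 + 0.0673 × 40.962
= 36.33783 + 0.00400 + 2.75674 = 39.09857 u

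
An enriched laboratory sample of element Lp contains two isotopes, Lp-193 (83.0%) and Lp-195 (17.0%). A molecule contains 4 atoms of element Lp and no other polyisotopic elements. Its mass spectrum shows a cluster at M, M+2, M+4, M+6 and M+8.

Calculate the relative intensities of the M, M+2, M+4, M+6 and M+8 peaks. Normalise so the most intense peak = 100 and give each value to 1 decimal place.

The 4 Lp atoms are independent, so intensities follow the terms of (0.830 + 0.170)^4.
P(M) = 0.830^4 = 0.474583
P(M+2) = 4 × 0.830^3 × 0.170^1 = 0.388815
P(M+4) = 6 × 0.830^2 × 0.170^2 = 0.119455
P(M+6) = 4 × 0.830^1 × 0.170^3 = 0.016311
P(M+8) = 0.170^4 = 0.000835
The M peak is largest (0.474583); scaling to 100 gives 100.0 : 81.9 : 25.2 : 3.4 : 0.2.

100.0 : 81.9 : 25.2 : 3.4 : 0.2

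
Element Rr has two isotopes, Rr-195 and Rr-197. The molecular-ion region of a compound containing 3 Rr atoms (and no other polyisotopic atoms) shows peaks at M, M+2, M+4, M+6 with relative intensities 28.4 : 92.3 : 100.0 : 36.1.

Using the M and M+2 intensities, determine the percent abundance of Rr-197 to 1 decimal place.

If p is the fraction of Rr that is Rr-195, then I(M+2)/I(M) = [C(3,1)·p^2·(1−p)] / p^3 = 3·(1−p)/p = 92.3/28.4 = 3.2500
(1−p)/p = 3.2500/3 = 1.0833  ⇒  p = 1/(1 + 1.0833) = 0.4800
Rr-195: 48.0%, Rr-197: 52.0%.

52.0%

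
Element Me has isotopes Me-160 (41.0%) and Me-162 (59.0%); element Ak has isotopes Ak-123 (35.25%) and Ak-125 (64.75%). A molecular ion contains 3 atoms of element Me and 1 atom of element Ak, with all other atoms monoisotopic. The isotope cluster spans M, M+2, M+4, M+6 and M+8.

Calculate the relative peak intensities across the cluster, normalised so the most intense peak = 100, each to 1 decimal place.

6.9 : 42.8 : 98.3 : 100.0 : 38.0

Element Me pattern (n=3): 0.068921 : 0.297537 : 0.428163 : 0.205379
Element Ak pattern (n=1): 0.3525 : 0.6475
Convolve the two distributions (both contribute in 2-u steps):
  M: 0.068921×0.3525 = 0.024295
  M+2: 0.068921×0.6475 + 0.297537×0.3525 = 0.149508
  M+4: 0.297537×0.6475 + 0.428163×0.3525 = 0.343583
  M+6: 0.428163×0.6475 + 0.205379×0.3525 = 0.349632
  M+8: 0.205379×0.6475 = 0.132983
Scale to base peak (0.349632) = 100: 6.9 : 42.8 : 98.3 : 100.0 : 38.0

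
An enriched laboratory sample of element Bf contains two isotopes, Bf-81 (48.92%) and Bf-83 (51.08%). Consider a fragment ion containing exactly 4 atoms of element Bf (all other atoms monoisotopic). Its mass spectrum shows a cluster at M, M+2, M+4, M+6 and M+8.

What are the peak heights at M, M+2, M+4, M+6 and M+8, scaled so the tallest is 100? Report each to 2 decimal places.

15.29 : 63.85 : 100.00 : 69.61 : 18.17

Each Bf atom is independently Bf-81 (p = 0.4892) or Bf-83 (q = 0.5108); the cluster is the binomial expansion (p + q)^4.
P(M) = 0.4892^4 = 0.057272
P(M+2) = 4 × 0.4892^3 × 0.5108^1 = 0.239205
P(M+4) = 6 × 0.4892^2 × 0.5108^2 = 0.374650
P(M+6) = 4 × 0.4892^1 × 0.5108^3 = 0.260795
P(M+8) = 0.5108^4 = 0.068077
The M+4 peak is largest (0.374650); scaling to 100 gives 15.29 : 63.85 : 100.00 : 69.61 : 18.17.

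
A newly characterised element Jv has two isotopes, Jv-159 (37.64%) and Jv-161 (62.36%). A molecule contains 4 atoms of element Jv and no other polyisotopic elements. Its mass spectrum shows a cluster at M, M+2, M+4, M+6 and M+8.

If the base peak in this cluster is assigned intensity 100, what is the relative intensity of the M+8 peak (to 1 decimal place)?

41.4

(0.3764 + 0.6236)^4 gives M 0.0201, M+2 0.1330, M+4 0.3306, M+6 0.3651, M+8 0.1512; the largest is M+6.
P(M+6) = C(4,3) × 0.3764^1 × 0.6236^3 = 4 × 0.3764 × 0.24250367 = 0.365114 (base)
P(M+8) = C(4,4) × 0.3764^0 × 0.6236^4 = 1 × 1.0000 × 0.15122529 = 0.151225
Relative intensity = 0.151225 / 0.365114 × 100 = 41.4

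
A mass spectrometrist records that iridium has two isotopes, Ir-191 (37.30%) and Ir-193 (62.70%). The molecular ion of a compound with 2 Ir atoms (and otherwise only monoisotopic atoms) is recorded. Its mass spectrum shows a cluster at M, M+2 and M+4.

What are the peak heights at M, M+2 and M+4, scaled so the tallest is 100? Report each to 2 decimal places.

Each Ir atom is independently Ir-191 (p = 0.3730) or Ir-193 (q = 0.6270); the cluster is the binomial expansion (p + q)^2.
P(M) = 0.3730^2 = 0.139129
P(M+2) = 2 × 0.3730^1 × 0.6270^1 = 0.467742
P(M+4) = 0.6270^2 = 0.393129
The M+2 peak is largest (0.467742); scaling to 100 gives 29.74 : 100.00 : 84.05.

29.74 : 100.00 : 84.05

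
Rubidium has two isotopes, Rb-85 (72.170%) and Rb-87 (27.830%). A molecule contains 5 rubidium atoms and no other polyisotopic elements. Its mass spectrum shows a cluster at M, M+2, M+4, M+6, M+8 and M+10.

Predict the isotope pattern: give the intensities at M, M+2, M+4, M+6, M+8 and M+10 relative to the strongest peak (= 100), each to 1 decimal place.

51.9 : 100.0 : 77.1 : 29.7 : 5.7 : 0.4

The 5 Rb atoms are independent, so intensities follow the terms of (0.72170 + 0.27830)^5.
P(M) = 0.72170^5 = 0.195787
P(M+2) = 5 × 0.72170^4 × 0.27830^1 = 0.377494
P(M+4) = 10 × 0.72170^3 × 0.27830^2 = 0.291136
P(M+6) = 10 × 0.72170^2 × 0.27830^3 = 0.112267
P(M+8) = 5 × 0.72170^1 × 0.27830^4 = 0.021646
P(M+10) = 0.27830^5 = 0.001669
The M+2 peak is largest (0.377494); scaling to 100 gives 51.9 : 100.0 : 77.1 : 29.7 : 5.7 : 0.4.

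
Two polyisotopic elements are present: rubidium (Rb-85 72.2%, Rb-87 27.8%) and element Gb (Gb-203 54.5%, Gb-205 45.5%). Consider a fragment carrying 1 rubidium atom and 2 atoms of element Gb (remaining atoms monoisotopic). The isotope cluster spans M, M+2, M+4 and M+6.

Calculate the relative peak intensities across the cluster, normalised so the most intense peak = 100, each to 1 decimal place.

Rubidium pattern (n=1): 0.7220 : 0.2780
Element Gb pattern (n=2): 0.297025 : 0.49595 : 0.207025
Convolve the two distributions (both contribute in 2-u steps):
  M: 0.7220×0.297025 = 0.214452
  M+2: 0.7220×0.49595 + 0.2780×0.297025 = 0.440649
  M+4: 0.7220×0.207025 + 0.2780×0.49595 = 0.287346
  M+6: 0.2780×0.207025 = 0.057553
Scale to base peak (0.440649) = 100: 48.7 : 100.0 : 65.2 : 13.1

48.7 : 100.0 : 65.2 : 13.1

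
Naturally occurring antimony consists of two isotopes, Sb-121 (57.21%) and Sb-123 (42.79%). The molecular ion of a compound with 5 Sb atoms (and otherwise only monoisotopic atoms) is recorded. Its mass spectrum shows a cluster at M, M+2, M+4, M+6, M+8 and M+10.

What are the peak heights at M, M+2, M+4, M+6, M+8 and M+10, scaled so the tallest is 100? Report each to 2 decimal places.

Each Sb atom is independently Sb-121 (p = 0.5721) or Sb-123 (q = 0.4279); the cluster is the binomial expansion (p + q)^5.
P(M) = 0.5721^5 = 0.061286
P(M+2) = 5 × 0.5721^4 × 0.4279^1 = 0.229192
P(M+4) = 10 × 0.5721^3 × 0.4279^2 = 0.342847
P(M+6) = 10 × 0.5721^2 × 0.4279^3 = 0.256431
P(M+8) = 5 × 0.5721^1 × 0.4279^4 = 0.095898
P(M+10) = 0.4279^5 = 0.014345
The M+4 peak is largest (0.342847); scaling to 100 gives 17.88 : 66.85 : 100.00 : 74.79 : 27.97 : 4.18.

17.88 : 66.85 : 100.00 : 74.79 : 27.97 : 4.18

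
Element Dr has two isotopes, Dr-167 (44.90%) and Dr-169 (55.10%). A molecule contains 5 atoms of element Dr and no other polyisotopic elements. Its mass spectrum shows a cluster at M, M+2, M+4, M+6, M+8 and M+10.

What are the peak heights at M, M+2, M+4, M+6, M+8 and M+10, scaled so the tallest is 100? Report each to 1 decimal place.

5.4 : 33.2 : 81.5 : 100.0 : 61.4 : 15.1

The 5 Dr atoms are independent, so intensities follow the terms of (0.4490 + 0.5510)^5.
P(M) = 0.4490^5 = 0.018249
P(M+2) = 5 × 0.4490^4 × 0.5510^1 = 0.111971
P(M+4) = 10 × 0.4490^3 × 0.5510^2 = 0.274816
P(M+6) = 10 × 0.4490^2 × 0.5510^3 = 0.337247
P(M+8) = 5 × 0.4490^1 × 0.5510^4 = 0.206930
P(M+10) = 0.5510^5 = 0.050788
The M+6 peak is largest (0.337247); scaling to 100 gives 5.4 : 33.2 : 81.5 : 100.0 : 61.4 : 15.1.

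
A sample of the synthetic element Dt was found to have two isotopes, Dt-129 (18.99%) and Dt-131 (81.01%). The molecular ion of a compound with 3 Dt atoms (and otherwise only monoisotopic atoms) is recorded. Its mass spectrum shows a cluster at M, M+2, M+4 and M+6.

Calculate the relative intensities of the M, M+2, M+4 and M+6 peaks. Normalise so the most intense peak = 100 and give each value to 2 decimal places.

Each Dt atom is independently Dt-129 (p = 0.1899) or Dt-131 (q = 0.8101); the cluster is the binomial expansion (p + q)^3.
P(M) = 0.1899^3 = 0.006848
P(M+2) = 3 × 0.1899^2 × 0.8101^1 = 0.087642
P(M+4) = 3 × 0.1899^1 × 0.8101^2 = 0.373872
P(M+6) = 0.8101^3 = 0.531638
The M+6 peak is largest (0.531638); scaling to 100 gives 1.29 : 16.49 : 70.32 : 100.00.

1.29 : 16.49 : 70.32 : 100.00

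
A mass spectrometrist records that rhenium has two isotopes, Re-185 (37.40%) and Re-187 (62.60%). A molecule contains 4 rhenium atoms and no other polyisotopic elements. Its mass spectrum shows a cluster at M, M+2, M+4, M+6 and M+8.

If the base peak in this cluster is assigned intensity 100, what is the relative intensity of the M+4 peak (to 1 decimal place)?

89.6

Binomial terms of (0.3740 + 0.6260)^4: M 0.0196, M+2 0.1310, M+4 0.3289, M+6 0.3670, M+8 0.1536 → M+6 is the base peak.
P(M+6) = C(4,3) × 0.3740^1 × 0.6260^3 = 4 × 0.3740 × 0.24531438 = 0.366990 (base)
P(M+4) = C(4,2) × 0.3740^2 × 0.6260^2 = 6 × 0.139876 × 0.391876 = 0.328884
Relative intensity = 0.328884 / 0.366990 × 100 = 89.6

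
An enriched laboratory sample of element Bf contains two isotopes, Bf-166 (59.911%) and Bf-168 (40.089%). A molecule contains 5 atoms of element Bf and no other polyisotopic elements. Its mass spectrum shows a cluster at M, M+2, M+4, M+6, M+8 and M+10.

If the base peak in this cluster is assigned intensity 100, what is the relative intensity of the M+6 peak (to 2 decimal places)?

66.91

Binomial terms of (0.59911 + 0.40089)^5: M 0.0772, M+2 0.2582, M+4 0.3456, M+6 0.2313, M+8 0.0774, M+10 0.0104 → M+4 is the base peak.
P(M+4) = C(5,2) × 0.59911^3 × 0.40089^2 = 10 × 0.21504023 × 0.16071279 = 0.345597 (base)
P(M+6) = C(5,3) × 0.59911^2 × 0.40089^3 = 10 × 0.35893279 × 0.06442815 = 0.231254
Relative intensity = 0.231254 / 0.345597 × 100 = 66.91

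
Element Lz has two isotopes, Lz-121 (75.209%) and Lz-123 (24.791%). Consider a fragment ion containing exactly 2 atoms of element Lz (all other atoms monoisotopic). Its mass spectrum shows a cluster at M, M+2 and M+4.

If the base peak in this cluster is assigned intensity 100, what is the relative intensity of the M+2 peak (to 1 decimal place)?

Binomial terms of (0.75209 + 0.24791)^2: M 0.5656, M+2 0.3729, M+4 0.0615 → M is the base peak.
P(M) = C(2,0) × 0.75209^2 × 0.24791^0 = 1 × 0.56563937 × 1.0000 = 0.565639 (base)
P(M+2) = C(2,1) × 0.75209^1 × 0.24791^1 = 2 × 0.75209 × 0.24791 = 0.372901
Relative intensity = 0.372901 / 0.565639 × 100 = 65.9

65.9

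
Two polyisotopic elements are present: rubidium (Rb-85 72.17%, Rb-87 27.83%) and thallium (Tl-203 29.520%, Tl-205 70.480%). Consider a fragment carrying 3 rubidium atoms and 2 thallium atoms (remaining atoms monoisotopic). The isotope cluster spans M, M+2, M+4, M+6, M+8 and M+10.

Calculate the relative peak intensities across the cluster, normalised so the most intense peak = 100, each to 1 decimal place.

Rubidium pattern (n=3): 0.37589809 : 0.43485841 : 0.16768892 : 0.02155458
Thallium pattern (n=2): 0.08714304 : 0.41611392 : 0.49674304
Convolve the two distributions (both contribute in 2-u steps):
  M: 0.37589809×0.08714304 = 0.032757
  M+2: 0.37589809×0.41611392 + 0.43485841×0.08714304 = 0.194311
  M+4: 0.37589809×0.49674304 + 0.43485841×0.41611392 + 0.16768892×0.08714304 = 0.382288
  M+6: 0.43485841×0.49674304 + 0.16768892×0.41611392 + 0.02155458×0.08714304 = 0.287669
  M+8: 0.16768892×0.49674304 + 0.02155458×0.41611392 = 0.092267
  M+10: 0.02155458×0.49674304 = 0.010707
Scale to base peak (0.382288) = 100: 8.6 : 50.8 : 100.0 : 75.2 : 24.1 : 2.8

8.6 : 50.8 : 100.0 : 75.2 : 24.1 : 2.8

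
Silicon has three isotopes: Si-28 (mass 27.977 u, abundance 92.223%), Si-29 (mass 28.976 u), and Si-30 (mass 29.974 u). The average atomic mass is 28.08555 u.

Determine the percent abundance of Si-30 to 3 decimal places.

Let x and y be the fractions of Si-29 and Si-30. Then x + y = 1 − 0.92223 = 0.07777 and 28.976x + 29.974y = 28.08555 − 0.92223×27.977 = 2.28432129.
Substituting: 28.976x + 29.974(0.07777 − x) = 2.28432129
(28.976 − 29.974)x = -0.04675669  ⇒  x = 0.04685, y = 0.03092
Si-29: 4.685%, Si-30: 3.092%.

3.092%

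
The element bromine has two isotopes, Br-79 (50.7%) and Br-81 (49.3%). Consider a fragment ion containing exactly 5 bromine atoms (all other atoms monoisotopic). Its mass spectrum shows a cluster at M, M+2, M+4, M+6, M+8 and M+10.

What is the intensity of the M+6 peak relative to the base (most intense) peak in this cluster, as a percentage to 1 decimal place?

(0.507 + 0.493)^5 gives M 0.0335, M+2 0.1629, M+4 0.3168, M+6 0.3080, M+8 0.1497, M+10 0.0291; the largest is M+4.
P(M+4) = C(5,2) × 0.507^3 × 0.493^2 = 10 × 0.13032384 × 0.243049 = 0.316751 (base)
P(M+6) = C(5,3) × 0.507^2 × 0.493^3 = 10 × 0.257049 × 0.11982316 = 0.308004
Relative intensity = 0.308004 / 0.316751 × 100 = 97.2

97.2%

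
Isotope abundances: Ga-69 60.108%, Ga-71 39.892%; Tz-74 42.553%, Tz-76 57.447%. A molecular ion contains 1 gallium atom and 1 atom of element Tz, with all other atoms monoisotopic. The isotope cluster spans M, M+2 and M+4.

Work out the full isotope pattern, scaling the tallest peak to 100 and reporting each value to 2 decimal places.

49.66 : 100.00 : 44.49

Gallium pattern (n=1): 0.60108 : 0.39892
Element Tz pattern (n=1): 0.42553 : 0.57447
Convolve the two distributions (both contribute in 2-u steps):
  M: 0.60108×0.42553 = 0.255778
  M+2: 0.60108×0.57447 + 0.39892×0.42553 = 0.515055
  M+4: 0.39892×0.57447 = 0.229168
Scale to base peak (0.515055) = 100: 49.66 : 100.00 : 44.49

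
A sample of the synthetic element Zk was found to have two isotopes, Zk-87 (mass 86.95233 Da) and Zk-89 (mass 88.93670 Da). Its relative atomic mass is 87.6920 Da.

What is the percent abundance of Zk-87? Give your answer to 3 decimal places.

62.725%

With x = fraction of Zk-87 (so Zk-89 is 1 − x):
86.95233·x + 88.93670·(1 − x) = 87.6920
(86.95233 − 88.93670)·x = 87.6920 − 88.93670
x = -1.24470 / -1.98437 = 0.62725 → 62.725% Zk-87, 37.275% Zk-89.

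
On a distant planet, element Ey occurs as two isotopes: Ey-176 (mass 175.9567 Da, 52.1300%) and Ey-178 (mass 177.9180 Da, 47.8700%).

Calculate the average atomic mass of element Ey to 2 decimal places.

The abundance-weighted mean is 0.521300 × 175.9567 + 0.478700 × 177.9180
= 91.72623 + 85.16935 = 176.89558 Da

176.90 Da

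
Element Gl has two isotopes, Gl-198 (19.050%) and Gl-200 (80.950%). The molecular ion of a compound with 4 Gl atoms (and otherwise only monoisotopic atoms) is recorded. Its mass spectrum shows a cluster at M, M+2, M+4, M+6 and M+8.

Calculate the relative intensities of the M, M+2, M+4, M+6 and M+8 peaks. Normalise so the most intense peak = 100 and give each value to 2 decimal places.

0.31 : 5.21 : 33.23 : 94.13 : 100.00

Expanding (0.19050 + 0.80950)^4:
P(M) = 0.19050^4 = 0.001317
P(M+2) = 4 × 0.19050^3 × 0.80950^1 = 0.022385
P(M+4) = 6 × 0.19050^2 × 0.80950^2 = 0.142684
P(M+6) = 4 × 0.19050^1 × 0.80950^3 = 0.404209
P(M+8) = 0.80950^4 = 0.429405
The M+8 peak is largest (0.429405); scaling to 100 gives 0.31 : 5.21 : 33.23 : 94.13 : 100.00.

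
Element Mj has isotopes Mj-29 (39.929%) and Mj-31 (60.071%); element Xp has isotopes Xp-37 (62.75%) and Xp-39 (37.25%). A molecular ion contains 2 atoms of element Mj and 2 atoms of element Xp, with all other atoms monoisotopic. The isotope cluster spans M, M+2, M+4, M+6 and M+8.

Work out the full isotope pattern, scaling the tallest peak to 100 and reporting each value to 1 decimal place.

Element Mj pattern (n=2): 0.1594325 : 0.47971499 : 0.3608525
Element Xp pattern (n=2): 0.39375625 : 0.4674875 : 0.13875625
Convolve the two distributions (both contribute in 2-u steps):
  M: 0.1594325×0.39375625 = 0.062778
  M+2: 0.1594325×0.4674875 + 0.47971499×0.39375625 = 0.263423
  M+4: 0.1594325×0.13875625 + 0.47971499×0.4674875 + 0.3608525×0.39375625 = 0.388471
  M+6: 0.47971499×0.13875625 + 0.3608525×0.4674875 = 0.235257
  M+8: 0.3608525×0.13875625 = 0.050071
Scale to base peak (0.388471) = 100: 16.2 : 67.8 : 100.0 : 60.6 : 12.9

16.2 : 67.8 : 100.0 : 60.6 : 12.9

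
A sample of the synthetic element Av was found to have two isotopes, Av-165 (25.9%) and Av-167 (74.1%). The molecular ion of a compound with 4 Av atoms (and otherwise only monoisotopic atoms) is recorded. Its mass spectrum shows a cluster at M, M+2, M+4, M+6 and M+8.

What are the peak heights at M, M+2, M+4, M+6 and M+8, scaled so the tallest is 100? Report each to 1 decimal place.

Each Av atom is independently Av-165 (p = 0.259) or Av-167 (q = 0.741); the cluster is the binomial expansion (p + q)^4.
P(M) = 0.259^4 = 0.004500
P(M+2) = 4 × 0.259^3 × 0.741^1 = 0.051496
P(M+4) = 6 × 0.259^2 × 0.741^2 = 0.220997
P(M+6) = 4 × 0.259^1 × 0.741^3 = 0.421516
P(M+8) = 0.741^4 = 0.301490
The M+6 peak is largest (0.421516); scaling to 100 gives 1.1 : 12.2 : 52.4 : 100.0 : 71.5.

1.1 : 12.2 : 52.4 : 100.0 : 71.5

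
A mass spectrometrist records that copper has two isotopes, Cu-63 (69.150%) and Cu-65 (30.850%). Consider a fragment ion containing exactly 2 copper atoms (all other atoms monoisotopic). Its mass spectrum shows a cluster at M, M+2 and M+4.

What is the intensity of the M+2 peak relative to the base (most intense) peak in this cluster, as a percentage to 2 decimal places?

Term probabilities: M 0.4782, M+2 0.4267, M+4 0.0952. Base peak = M.
P(M) = C(2,0) × 0.69150^2 × 0.30850^0 = 1 × 0.47817225 × 1.0000 = 0.478172 (base)
P(M+2) = C(2,1) × 0.69150^1 × 0.30850^1 = 2 × 0.6915 × 0.3085 = 0.426656
Relative intensity = 0.426656 / 0.478172 × 100 = 89.23

89.23%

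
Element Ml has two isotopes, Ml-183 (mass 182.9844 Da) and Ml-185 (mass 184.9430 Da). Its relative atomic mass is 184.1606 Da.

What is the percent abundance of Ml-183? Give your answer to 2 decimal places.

39.95%

Writing the weighted mean with unknown fraction x of Ml-183:
182.9844·x + 184.9430·(1 − x) = 184.1606
(182.9844 − 184.9430)·x = 184.1606 − 184.9430
x = -0.7824 / -1.9586 = 0.39947 → 39.95% Ml-183, 60.05% Ml-185.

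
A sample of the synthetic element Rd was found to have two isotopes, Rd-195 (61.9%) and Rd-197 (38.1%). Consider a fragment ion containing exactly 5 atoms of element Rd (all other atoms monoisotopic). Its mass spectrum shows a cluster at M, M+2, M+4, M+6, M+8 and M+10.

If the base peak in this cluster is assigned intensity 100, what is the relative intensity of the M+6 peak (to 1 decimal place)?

61.6

Binomial terms of (0.619 + 0.381)^5: M 0.0909, M+2 0.2797, M+4 0.3443, M+6 0.2119, M+8 0.0652, M+10 0.0080 → M+4 is the base peak.
P(M+4) = C(5,2) × 0.619^3 × 0.381^2 = 10 × 0.23717666 × 0.145161 = 0.344288 (base)
P(M+6) = C(5,3) × 0.619^2 × 0.381^3 = 10 × 0.383161 × 0.05530634 = 0.211912
Relative intensity = 0.211912 / 0.344288 × 100 = 61.6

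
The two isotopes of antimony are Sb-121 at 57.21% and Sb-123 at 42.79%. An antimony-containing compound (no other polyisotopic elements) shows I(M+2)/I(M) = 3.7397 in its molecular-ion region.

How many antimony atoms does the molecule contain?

The M+2/M ratio from n Sb atoms is n · q/p = n · 0.4279/0.5721.
n = 3.7397 × 0.5721/0.4279 = 5.00 ≈ 5

5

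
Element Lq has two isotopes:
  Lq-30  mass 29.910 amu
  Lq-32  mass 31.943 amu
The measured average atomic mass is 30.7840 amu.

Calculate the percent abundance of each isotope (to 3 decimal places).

Lq-30: 57.009%, Lq-32: 42.991%

With x = fraction of Lq-30 (so Lq-32 is 1 − x):
29.910·x + 31.943·(1 − x) = 30.7840
(29.910 − 31.943)·x = 30.7840 − 31.943
x = -1.1590 / -2.033 = 0.57009 → 57.009% Lq-30, 42.991% Lq-32.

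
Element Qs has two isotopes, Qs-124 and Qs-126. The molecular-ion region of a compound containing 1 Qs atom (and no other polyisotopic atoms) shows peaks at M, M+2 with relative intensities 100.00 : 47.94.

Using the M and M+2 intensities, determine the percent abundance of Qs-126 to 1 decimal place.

Let p = fractional abundance of Qs-124. I(M+2)/I(M) = [C(1,1)·p^0·(1−p)] / p^1 = 1·(1−p)/p = 47.94/100.00 = 0.4794
(1−p)/p = 0.4794/1 = 0.4794  ⇒  p = 1/(1 + 0.4794) = 0.6759
Qs-124: 67.6%, Qs-126: 32.4%.

32.4%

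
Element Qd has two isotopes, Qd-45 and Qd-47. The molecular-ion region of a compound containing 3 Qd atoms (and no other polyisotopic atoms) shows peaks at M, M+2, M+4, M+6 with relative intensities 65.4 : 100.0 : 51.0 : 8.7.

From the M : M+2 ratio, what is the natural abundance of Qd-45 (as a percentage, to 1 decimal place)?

Write p for the Qd-45 fraction. I(M+2)/I(M) = [C(3,1)·p^2·(1−p)] / p^3 = 3·(1−p)/p = 100.0/65.4 = 1.5291
(1−p)/p = 1.5291/3 = 0.5097  ⇒  p = 1/(1 + 0.5097) = 0.6624
Qd-45: 66.2%, Qd-47: 33.8%.

66.2%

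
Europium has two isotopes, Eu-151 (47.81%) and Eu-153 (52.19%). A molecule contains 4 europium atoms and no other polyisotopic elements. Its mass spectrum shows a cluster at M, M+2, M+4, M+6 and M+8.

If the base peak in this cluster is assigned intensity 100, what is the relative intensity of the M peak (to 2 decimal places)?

13.99

(0.4781 + 0.5219)^4 gives M 0.0522, M+2 0.2281, M+4 0.3736, M+6 0.2719, M+8 0.0742; the largest is M+4.
P(M+4) = C(4,2) × 0.4781^2 × 0.5219^2 = 6 × 0.22857961 × 0.27237961 = 0.373563 (base)
P(M) = C(4,0) × 0.4781^4 × 0.5219^0 = 1 × 0.05224864 × 1.0000 = 0.052249
Relative intensity = 0.052249 / 0.373563 × 100 = 13.99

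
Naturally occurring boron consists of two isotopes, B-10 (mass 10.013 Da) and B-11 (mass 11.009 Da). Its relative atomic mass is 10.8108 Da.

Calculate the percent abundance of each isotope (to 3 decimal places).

B-10: 19.900%, B-11: 80.100%

With x = fraction of B-10 (so B-11 is 1 − x):
10.013·x + 11.009·(1 − x) = 10.8108
(10.013 − 11.009)·x = 10.8108 − 11.009
x = -0.1982 / -0.996 = 0.19900 → 19.900% B-10, 80.100% B-11.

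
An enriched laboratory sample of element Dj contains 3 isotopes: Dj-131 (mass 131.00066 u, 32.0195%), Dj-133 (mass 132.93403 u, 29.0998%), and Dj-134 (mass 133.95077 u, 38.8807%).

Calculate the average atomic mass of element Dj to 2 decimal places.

132.71 u

Weight each isotope mass by its fractional abundance: 0.320195 × 131.00066 + 0.290998 × 132.93403 + 0.388807 × 133.95077
= 41.945756 + 38.683537 + 52.080997 = 132.710290 u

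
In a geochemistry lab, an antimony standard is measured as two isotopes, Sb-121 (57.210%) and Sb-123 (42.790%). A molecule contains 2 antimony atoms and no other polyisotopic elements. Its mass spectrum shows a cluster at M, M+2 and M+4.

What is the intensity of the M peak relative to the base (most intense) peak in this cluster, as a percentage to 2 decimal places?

66.85%

Binomial terms of (0.57210 + 0.42790)^2: M 0.3273, M+2 0.4896, M+4 0.1831 → M+2 is the base peak.
P(M+2) = C(2,1) × 0.57210^1 × 0.42790^1 = 2 × 0.5721 × 0.4279 = 0.489603 (base)
P(M) = C(2,0) × 0.57210^2 × 0.42790^0 = 1 × 0.32729841 × 1.0000 = 0.327298
Relative intensity = 0.327298 / 0.489603 × 100 = 66.85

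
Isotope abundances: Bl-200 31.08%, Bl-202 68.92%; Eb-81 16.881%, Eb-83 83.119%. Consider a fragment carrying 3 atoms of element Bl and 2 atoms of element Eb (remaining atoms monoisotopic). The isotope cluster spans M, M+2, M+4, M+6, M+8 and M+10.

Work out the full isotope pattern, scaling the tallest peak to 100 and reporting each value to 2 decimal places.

0.22 : 3.55 : 22.47 : 68.27 : 100.00 : 56.85

Element Bl pattern (n=3): 0.03002224 : 0.19972321 : 0.44288687 : 0.32736768
Element Eb pattern (n=2): 0.02849682 : 0.28062637 : 0.69087682
Convolve the two distributions (both contribute in 2-u steps):
  M: 0.03002224×0.02849682 = 0.000856
  M+2: 0.03002224×0.28062637 + 0.19972321×0.02849682 = 0.014117
  M+4: 0.03002224×0.69087682 + 0.19972321×0.28062637 + 0.44288687×0.02849682 = 0.089410
  M+6: 0.19972321×0.69087682 + 0.44288687×0.28062637 + 0.32736768×0.02849682 = 0.271599
  M+8: 0.44288687×0.69087682 + 0.32736768×0.28062637 = 0.397848
  M+10: 0.32736768×0.69087682 = 0.226171
Scale to base peak (0.397848) = 100: 0.22 : 3.55 : 22.47 : 68.27 : 100.00 : 56.85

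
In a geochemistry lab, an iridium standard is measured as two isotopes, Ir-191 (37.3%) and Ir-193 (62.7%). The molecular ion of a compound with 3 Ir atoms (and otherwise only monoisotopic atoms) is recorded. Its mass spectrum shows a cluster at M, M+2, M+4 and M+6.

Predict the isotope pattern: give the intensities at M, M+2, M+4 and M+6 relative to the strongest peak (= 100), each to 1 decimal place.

11.8 : 59.5 : 100.0 : 56.0

Expanding (0.373 + 0.627)^3:
P(M) = 0.373^3 = 0.051895
P(M+2) = 3 × 0.373^2 × 0.627^1 = 0.261702
P(M+4) = 3 × 0.373^1 × 0.627^2 = 0.439911
P(M+6) = 0.627^3 = 0.246492
The M+4 peak is largest (0.439911); scaling to 100 gives 11.8 : 59.5 : 100.0 : 56.0.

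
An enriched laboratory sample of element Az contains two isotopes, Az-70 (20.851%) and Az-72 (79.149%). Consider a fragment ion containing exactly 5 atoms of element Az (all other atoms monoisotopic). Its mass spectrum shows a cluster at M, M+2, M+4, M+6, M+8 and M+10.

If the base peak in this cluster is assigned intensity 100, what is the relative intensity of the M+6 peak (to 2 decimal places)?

52.69

(0.20851 + 0.79149)^5 gives M 0.0004, M+2 0.0075, M+4 0.0568, M+6 0.2156, M+8 0.4091, M+10 0.3106; the largest is M+8.
P(M+8) = C(5,4) × 0.20851^1 × 0.79149^4 = 5 × 0.20851 × 0.39244765 = 0.409146 (base)
P(M+6) = C(5,3) × 0.20851^2 × 0.79149^3 = 10 × 0.04347642 × 0.49583399 = 0.215571
Relative intensity = 0.215571 / 0.409146 × 100 = 52.69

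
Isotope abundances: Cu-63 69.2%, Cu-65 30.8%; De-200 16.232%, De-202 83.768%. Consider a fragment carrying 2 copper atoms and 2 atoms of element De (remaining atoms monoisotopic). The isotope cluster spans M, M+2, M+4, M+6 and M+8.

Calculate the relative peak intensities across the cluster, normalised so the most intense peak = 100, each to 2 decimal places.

Copper pattern (n=2): 0.478864 : 0.426272 : 0.094864
Element De pattern (n=2): 0.02634778 : 0.27194444 : 0.70170778
Convolve the two distributions (both contribute in 2-u steps):
  M: 0.478864×0.02634778 = 0.012617
  M+2: 0.478864×0.27194444 + 0.426272×0.02634778 = 0.141456
  M+4: 0.478864×0.70170778 + 0.426272×0.27194444 + 0.094864×0.02634778 = 0.454444
  M+6: 0.426272×0.70170778 + 0.094864×0.27194444 = 0.324916
  M+8: 0.094864×0.70170778 = 0.066567
Scale to base peak (0.454444) = 100: 2.78 : 31.13 : 100.00 : 71.50 : 14.65

2.78 : 31.13 : 100.00 : 71.50 : 14.65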